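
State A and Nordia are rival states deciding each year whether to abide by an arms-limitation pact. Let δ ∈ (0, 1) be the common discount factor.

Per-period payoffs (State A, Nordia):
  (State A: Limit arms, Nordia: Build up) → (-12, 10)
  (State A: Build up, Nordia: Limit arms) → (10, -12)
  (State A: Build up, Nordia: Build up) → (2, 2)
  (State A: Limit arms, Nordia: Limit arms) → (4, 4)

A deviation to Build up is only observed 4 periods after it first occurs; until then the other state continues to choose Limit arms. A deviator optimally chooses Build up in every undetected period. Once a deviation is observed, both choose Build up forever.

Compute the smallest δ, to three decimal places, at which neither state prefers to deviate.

0.931

A deviator earns 10 for 4 periods, then 2 forever; cooperating earns 4 forever. Multiplying the IC by (1−δ):
4 ≥ 10(1−δ^4) + 2δ^4, so 8·δ^4 ≥ 6 and δ^4 ≥ 3/4.
δ ≥ (3/4)^(1/4) ≈ 0.931.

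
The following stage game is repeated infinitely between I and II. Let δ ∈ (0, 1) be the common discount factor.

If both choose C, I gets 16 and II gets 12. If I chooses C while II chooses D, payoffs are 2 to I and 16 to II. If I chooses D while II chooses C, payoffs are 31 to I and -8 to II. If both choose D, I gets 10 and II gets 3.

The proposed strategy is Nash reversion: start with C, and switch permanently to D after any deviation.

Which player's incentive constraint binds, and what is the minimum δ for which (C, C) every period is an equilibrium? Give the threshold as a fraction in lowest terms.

I; δ ≥ 5/7

I: cooperation gives 16 each period; deviation gives 31 once then 10 forever.
  16/(1−δ) ≥ 31 + 10δ/(1−δ) ⇒ δ ≥ 15/21 = 5/7.
II: cooperation gives 12 each period; deviation gives 16 once then 3 forever.
  δ ≥ 4/13.
Both must hold, so the binding constraint is I's: δ ≥ 5/7.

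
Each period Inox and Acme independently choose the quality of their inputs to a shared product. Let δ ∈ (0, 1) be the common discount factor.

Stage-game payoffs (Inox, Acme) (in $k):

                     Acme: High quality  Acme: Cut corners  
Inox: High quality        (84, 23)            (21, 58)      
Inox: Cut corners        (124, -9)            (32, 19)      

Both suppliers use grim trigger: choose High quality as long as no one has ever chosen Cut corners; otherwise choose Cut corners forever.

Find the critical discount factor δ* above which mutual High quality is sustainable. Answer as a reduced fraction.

Inox: cooperation gives 84 each period; deviation gives 124 once then 32 forever.
  84/(1−δ) ≥ 124 + 32δ/(1−δ) ⇒ δ ≥ 40/92 = 10/23.
Acme: cooperation gives 23 each period; deviation gives 58 once then 19 forever.
  δ ≥ 35/39.
Both must hold, so the binding constraint is Acme's: δ ≥ 35/39.

35/39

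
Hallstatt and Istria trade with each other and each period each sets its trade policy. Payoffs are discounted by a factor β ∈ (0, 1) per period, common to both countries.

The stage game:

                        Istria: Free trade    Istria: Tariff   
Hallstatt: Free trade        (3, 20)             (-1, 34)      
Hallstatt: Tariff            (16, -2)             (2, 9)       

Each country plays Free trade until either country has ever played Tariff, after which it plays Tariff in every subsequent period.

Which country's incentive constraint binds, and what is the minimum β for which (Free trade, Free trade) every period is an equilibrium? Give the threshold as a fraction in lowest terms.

Hallstatt; β ≥ 13/14

For Hallstatt: deviation gain 16−3 = 13, per-period punishment loss 3−2 = 1. IC gives β ≥ 13/14.
For Istria: gain 14, loss 11 per period, so β ≥ 14/25.
The tighter constraint is Hallstatt's, so cooperation needs β ≥ 13/14.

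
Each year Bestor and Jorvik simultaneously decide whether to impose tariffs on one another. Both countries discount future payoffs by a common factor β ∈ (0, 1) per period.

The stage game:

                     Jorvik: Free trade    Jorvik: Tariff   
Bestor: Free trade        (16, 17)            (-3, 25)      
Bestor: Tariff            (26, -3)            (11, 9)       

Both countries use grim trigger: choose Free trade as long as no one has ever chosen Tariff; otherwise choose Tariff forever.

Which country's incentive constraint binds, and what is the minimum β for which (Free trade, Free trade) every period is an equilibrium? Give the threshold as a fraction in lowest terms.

Bestor; β ≥ 2/3

For Bestor: deviation gain 26−16 = 10, per-period punishment loss 16−11 = 5. IC gives β ≥ 10/15 = 2/3.
For Jorvik: gain 8, loss 8 per period, so β ≥ 8/16 = 1/2.
The tighter constraint is Bestor's, so cooperation needs β ≥ 2/3.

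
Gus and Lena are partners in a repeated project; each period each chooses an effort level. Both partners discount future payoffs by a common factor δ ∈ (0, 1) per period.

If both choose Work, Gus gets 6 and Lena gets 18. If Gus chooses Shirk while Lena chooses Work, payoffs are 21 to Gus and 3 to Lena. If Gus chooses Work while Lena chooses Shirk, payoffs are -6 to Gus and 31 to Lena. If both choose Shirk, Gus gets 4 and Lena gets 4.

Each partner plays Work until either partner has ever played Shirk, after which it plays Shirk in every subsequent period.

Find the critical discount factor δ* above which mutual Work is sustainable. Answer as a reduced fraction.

15/17

Gus's threshold: (21−6)/(21−4) = 15/17.
Lena's threshold: (31−18)/(31−4) = 13/27.
15/17 > 13/27, so Gus binds and δ* = 15/17.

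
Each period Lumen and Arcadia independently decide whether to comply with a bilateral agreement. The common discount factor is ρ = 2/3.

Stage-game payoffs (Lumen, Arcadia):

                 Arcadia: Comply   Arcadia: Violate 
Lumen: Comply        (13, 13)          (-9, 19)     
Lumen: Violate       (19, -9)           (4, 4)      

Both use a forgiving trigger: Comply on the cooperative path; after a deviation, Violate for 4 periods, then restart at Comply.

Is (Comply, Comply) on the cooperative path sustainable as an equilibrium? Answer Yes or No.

A one-shot deviation gives 19 now, then 4 for 4 periods, then back to 13.
Gain from deviating: (19−13) today; loss: (13−4) in each of the next 4 periods.
No-deviation condition: (13−4)(ρ+…+ρ^4) ≥ 19−13, i.e. ρ+…+ρ^4 ≥ 2/3.
At ρ = 2/3: ρ+…+ρ^4 = 1.6049 ≥ 0.6667.
So cooperation is sustainable.

Yes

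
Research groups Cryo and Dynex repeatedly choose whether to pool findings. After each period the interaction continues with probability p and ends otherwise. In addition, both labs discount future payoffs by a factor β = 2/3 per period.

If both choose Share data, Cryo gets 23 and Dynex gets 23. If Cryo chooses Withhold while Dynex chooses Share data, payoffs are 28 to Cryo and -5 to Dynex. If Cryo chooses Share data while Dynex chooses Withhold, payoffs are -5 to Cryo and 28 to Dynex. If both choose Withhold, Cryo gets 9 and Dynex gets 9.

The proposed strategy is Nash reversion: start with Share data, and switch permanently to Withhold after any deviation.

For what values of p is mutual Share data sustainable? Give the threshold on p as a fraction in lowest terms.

Expected continuation weight on next period's payoff is β·p = 2/3·p, which plays the role of the discount factor.
Cooperation requires 2/3·p ≥ (28−23)/(28−9) = 5/19, hence p ≥ 15/38.

15/38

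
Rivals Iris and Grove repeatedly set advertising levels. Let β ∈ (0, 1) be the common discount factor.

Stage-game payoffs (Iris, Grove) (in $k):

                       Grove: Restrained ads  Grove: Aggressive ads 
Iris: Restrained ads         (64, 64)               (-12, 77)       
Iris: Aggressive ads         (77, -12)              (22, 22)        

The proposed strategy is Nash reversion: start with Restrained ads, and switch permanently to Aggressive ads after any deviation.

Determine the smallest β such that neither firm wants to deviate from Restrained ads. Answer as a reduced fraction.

13/55

Cooperation forever yields 64 each period: 64/(1−β).
Deviating yields 77 once, then 22 forever: 77 + 22β/(1−β).
No profitable deviation requires 64/(1−β) ≥ 77 + 22β/(1−β).
Multiplying by (1−β): 64 ≥ 77(1−β) + 22β = 77 − 55β.
So 55β ≥ 13, i.e. β ≥ 13/55.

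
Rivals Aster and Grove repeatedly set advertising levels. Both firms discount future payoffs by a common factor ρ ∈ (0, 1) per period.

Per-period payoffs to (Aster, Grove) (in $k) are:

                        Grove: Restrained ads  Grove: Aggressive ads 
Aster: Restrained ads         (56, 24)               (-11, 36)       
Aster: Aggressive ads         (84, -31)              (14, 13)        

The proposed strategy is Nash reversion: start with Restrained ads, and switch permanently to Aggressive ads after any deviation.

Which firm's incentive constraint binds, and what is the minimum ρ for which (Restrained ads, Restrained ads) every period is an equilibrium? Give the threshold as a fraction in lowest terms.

For Aster: deviation gain 84−56 = 28, per-period punishment loss 56−14 = 42. IC gives ρ ≥ 28/70 = 2/5.
For Grove: gain 12, loss 11 per period, so ρ ≥ 12/23.
The tighter constraint is Grove's, so cooperation needs ρ ≥ 12/23.

Grove; ρ ≥ 12/23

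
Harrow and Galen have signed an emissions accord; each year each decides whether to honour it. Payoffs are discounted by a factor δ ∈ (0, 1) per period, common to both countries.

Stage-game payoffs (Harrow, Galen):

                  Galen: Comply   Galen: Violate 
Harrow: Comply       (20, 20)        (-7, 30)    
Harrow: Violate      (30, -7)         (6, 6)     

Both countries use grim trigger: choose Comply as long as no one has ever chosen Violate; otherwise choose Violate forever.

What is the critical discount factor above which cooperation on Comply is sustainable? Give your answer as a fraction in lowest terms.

5/12

Cooperation forever yields 20 each period: 20/(1−δ).
Deviating yields 30 once, then 6 forever: 30 + 6δ/(1−δ).
No profitable deviation requires 20/(1−δ) ≥ 30 + 6δ/(1−δ).
Multiplying by (1−δ): 20 ≥ 30(1−δ) + 6δ = 30 − 24δ.
So 24δ ≥ 10, i.e. δ ≥ 10/24 = 5/12.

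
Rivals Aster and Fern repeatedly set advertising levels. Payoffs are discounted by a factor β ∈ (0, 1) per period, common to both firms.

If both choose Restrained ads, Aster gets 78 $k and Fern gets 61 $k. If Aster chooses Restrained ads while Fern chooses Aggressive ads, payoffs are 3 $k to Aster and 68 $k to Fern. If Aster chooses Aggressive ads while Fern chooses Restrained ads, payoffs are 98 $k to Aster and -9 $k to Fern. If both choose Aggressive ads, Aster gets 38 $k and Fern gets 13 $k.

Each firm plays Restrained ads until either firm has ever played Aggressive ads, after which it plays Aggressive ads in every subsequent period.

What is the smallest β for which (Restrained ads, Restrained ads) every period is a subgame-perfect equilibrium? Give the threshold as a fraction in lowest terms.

1/3

Aster: cooperation gives 78 each period; deviation gives 98 once then 38 forever.
  78/(1−β) ≥ 98 + 38β/(1−β) ⇒ β ≥ 20/60 = 1/3.
Fern: cooperation gives 61 each period; deviation gives 68 once then 13 forever.
  β ≥ 7/55.
Both must hold, so the binding constraint is Aster's: β ≥ 1/3.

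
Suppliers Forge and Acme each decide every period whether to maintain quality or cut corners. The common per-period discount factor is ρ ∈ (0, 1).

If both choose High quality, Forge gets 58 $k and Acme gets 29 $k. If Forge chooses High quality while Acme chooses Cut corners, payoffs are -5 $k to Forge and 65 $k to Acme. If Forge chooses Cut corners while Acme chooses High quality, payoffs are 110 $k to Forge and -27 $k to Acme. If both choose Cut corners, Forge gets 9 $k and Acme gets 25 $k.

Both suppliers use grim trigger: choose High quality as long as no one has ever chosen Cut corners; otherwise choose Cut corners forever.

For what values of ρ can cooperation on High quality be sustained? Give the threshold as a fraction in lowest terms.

9/10

Forge's threshold: (110−58)/(110−9) = 52/101.
Acme's threshold: (65−29)/(65−25) = 9/10.
52/101 < 9/10, so Acme binds and ρ* = 9/10.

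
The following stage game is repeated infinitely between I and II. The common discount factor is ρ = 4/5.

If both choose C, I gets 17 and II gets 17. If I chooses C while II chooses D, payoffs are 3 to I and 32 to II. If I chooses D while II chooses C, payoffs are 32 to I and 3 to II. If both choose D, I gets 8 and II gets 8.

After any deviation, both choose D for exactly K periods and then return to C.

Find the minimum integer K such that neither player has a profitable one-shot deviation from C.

3

No profitable deviation requires (17−8)(ρ+…+ρ^K) ≥ 32−17, i.e. ρ+…+ρ^K ≥ 5/3 ≈ 1.6667.
With ρ = 4/5, the partial sums are K=1: 0.8000, K=2: 1.4400, K=3: 1.9520.
K = 3 is the first length at which the sum reaches 1.6667.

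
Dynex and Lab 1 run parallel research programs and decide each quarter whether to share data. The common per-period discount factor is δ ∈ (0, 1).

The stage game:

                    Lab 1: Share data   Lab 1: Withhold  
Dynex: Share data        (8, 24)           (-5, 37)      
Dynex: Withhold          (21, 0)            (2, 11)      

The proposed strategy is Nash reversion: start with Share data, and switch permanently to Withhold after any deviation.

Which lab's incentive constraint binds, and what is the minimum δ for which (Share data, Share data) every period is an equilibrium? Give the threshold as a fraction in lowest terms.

For Dynex: deviation gain 21−8 = 13, per-period punishment loss 8−2 = 6. IC gives δ ≥ 13/19.
For Lab 1: gain 13, loss 13 per period, so δ ≥ 13/26 = 1/2.
The tighter constraint is Dynex's, so cooperation needs δ ≥ 13/19.

Dynex; δ ≥ 13/19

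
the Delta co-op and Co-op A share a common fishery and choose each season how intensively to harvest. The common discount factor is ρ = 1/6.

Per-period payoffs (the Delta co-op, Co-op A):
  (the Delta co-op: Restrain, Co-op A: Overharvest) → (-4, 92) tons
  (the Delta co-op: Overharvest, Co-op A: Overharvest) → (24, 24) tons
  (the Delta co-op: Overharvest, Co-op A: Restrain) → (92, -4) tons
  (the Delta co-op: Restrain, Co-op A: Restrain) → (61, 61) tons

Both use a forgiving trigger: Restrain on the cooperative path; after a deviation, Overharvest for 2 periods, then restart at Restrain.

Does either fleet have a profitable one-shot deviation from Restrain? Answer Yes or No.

Yes

IC: ρ+…+ρ^2 ≥ (92−61)/(61−24) = 31/37.
At ρ = 1/6: partial sum = 0.1944 < 0.8378. Cooperation not sustainable.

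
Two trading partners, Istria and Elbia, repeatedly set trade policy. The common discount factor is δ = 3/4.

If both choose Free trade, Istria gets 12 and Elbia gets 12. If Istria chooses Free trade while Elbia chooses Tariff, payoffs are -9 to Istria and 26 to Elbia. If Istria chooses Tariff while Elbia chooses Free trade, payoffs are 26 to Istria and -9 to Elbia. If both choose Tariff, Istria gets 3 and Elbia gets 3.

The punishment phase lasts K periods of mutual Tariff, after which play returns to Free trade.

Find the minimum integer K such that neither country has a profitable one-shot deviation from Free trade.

Need Σ_{k=1}^{K} δ^k ≥ (26−12)/(12−3) = 1.5556 at δ = 3/4.
At K = 2 the sum is 1.3125 < 1.5556; at K = 3 it is 1.7344 ≥ 1.5556.
So the minimum punishment length is K = 3.

3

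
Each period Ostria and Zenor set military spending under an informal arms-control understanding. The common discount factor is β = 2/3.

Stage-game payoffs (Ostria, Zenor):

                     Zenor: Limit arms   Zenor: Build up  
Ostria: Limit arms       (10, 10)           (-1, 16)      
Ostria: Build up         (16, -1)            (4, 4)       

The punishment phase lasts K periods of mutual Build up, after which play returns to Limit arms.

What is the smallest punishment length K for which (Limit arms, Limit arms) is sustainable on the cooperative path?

No profitable deviation requires (10−4)(β+…+β^K) ≥ 16−10, i.e. β+…+β^K ≥ 1 ≈ 1.0000.
With β = 2/3, the partial sums are K=1: 0.6667, K=2: 1.1111.
K = 2 is the first length at which the sum reaches 1.0000.

2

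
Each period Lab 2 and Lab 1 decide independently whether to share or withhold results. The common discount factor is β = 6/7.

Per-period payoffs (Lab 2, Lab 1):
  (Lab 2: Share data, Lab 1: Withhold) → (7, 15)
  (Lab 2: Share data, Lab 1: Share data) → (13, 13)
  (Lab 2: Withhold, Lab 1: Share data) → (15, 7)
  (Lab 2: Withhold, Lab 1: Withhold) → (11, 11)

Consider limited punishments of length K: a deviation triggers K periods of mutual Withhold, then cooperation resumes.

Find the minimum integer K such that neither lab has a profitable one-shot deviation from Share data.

2

IC: β(1−β^K)/(1−β) ≥ (15−13)/(13−11) = 1.
With β = 6/7: need 1 − β^K ≥ 1·(1−6/7)/(6/7), i.e. β^K ≤ 0.8333.
Since (6/7)^1 = 0.8571 and (6/7)^2 = 0.7347, the smallest such K is 2.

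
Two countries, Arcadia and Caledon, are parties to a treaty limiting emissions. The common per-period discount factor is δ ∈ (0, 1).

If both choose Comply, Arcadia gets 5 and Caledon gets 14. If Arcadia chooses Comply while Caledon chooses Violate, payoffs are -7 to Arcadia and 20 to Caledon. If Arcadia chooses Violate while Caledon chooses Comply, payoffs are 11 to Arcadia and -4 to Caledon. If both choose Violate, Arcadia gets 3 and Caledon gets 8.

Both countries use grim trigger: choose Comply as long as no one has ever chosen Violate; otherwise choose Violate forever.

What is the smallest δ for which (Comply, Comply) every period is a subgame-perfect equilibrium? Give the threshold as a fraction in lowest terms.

Arcadia: cooperation gives 5 each period; deviation gives 11 once then 3 forever.
  5/(1−δ) ≥ 11 + 3δ/(1−δ) ⇒ δ ≥ 6/8 = 3/4.
Caledon: cooperation gives 14 each period; deviation gives 20 once then 8 forever.
  δ ≥ 6/12 = 1/2.
Both must hold, so the binding constraint is Arcadia's: δ ≥ 3/4.

3/4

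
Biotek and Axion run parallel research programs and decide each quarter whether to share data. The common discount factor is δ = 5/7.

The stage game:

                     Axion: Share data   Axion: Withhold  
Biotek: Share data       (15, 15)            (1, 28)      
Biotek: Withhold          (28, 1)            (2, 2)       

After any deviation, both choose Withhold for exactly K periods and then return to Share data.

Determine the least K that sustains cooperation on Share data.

2

IC: δ(1−δ^K)/(1−δ) ≥ (28−15)/(15−2) = 1.
With δ = 5/7: need 1 − δ^K ≥ 1·(1−5/7)/(5/7), i.e. δ^K ≤ 0.6000.
Since (5/7)^1 = 0.7143 and (5/7)^2 = 0.5102, the smallest such K is 2.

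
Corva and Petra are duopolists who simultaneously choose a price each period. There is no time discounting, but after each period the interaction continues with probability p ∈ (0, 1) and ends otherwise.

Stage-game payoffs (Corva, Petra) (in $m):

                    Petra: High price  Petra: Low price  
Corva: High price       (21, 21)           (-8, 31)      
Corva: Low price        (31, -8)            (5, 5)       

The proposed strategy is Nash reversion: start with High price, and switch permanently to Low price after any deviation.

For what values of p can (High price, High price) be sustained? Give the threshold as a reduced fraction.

With no time discounting, the continuation probability p plays the role of the discount factor.
Grim-trigger IC: 21/(1−p) ≥ 31 + 5p/(1−p) ⇒ p ≥ (31−21)/(31−5) = 5/13.

5/13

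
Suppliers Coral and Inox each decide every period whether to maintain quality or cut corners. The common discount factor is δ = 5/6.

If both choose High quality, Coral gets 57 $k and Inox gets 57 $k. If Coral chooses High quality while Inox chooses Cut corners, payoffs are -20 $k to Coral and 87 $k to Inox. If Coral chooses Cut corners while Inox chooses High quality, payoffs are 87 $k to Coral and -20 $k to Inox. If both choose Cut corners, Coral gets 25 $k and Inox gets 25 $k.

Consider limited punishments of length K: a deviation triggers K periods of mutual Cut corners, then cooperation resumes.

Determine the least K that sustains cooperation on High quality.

2

IC: δ(1−δ^K)/(1−δ) ≥ (87−57)/(57−25) = 15/16.
With δ = 5/6: need 1 − δ^K ≥ 15/16·(1−5/6)/(5/6), i.e. δ^K ≤ 0.8125.
Since (5/6)^1 = 0.8333 and (5/6)^2 = 0.6944, the smallest such K is 2.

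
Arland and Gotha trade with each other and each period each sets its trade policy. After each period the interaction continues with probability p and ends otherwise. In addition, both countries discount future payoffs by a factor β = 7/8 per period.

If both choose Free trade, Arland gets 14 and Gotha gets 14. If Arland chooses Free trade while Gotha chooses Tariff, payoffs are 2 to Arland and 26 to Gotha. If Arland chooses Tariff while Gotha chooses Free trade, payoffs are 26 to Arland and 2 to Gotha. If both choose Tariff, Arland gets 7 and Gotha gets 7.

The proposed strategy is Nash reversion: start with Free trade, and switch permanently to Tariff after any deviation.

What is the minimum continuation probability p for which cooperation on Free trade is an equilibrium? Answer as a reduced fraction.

With continuation probability p and discount β, the effective per-period discount factor is βp.
Grim-trigger IC: βp ≥ (26−14)/(26−7) = 12/19.
So p ≥ (12/19)/(7/8) = 96/133.

96/133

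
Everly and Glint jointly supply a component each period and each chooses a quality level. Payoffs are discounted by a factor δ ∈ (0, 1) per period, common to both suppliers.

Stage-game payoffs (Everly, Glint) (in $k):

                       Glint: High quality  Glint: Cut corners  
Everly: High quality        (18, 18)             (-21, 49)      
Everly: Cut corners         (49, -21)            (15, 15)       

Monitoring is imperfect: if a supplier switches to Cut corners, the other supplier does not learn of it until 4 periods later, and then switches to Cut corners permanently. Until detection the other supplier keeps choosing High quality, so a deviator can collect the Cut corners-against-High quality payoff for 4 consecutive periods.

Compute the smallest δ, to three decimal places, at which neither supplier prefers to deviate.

Deviating for the 4 undetected periods gains 49−18 = 31 per period over cooperation, then loses 18−15 = 3 per period forever once punishment starts.
Gain: 31(1 + δ + … + δ^3); loss: 3·δ^4/(1−δ).
No profitable deviation ⇔ 31(1−δ^4) ≤ 3·δ^4, i.e. δ^4 ≥ 31/(31+3) = 31/34.
Hence δ ≥ (31/34)^(1/4) ≈ 0.977.

0.977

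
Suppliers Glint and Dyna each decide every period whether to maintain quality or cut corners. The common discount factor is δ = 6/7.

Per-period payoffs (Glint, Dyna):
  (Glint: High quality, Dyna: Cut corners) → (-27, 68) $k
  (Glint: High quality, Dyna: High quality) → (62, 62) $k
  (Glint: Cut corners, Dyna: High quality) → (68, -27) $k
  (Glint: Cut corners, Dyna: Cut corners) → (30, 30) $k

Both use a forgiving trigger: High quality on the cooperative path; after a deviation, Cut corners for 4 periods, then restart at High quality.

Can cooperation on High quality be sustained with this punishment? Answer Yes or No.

Yes

IC: δ+…+δ^4 ≥ (68−62)/(62−30) = 3/16.
At δ = 6/7: partial sum = 2.7613 ≥ 0.1875. Cooperation sustainable.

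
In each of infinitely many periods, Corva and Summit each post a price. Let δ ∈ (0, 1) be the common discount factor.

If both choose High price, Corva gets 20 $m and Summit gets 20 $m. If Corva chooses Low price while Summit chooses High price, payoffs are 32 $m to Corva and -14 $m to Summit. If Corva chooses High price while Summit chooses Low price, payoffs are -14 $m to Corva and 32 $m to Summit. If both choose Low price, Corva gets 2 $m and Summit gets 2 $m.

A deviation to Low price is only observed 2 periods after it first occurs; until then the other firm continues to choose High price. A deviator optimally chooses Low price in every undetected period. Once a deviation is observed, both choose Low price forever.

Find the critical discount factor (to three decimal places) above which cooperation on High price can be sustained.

0.632

Deviating for the 2 undetected periods gains 32−20 = 12 per period over cooperation, then loses 20−2 = 18 per period forever once punishment starts.
Gain: 12(1 + δ + … + δ^1); loss: 18·δ^2/(1−δ).
No profitable deviation ⇔ 12(1−δ^2) ≤ 18·δ^2, i.e. δ^2 ≥ 12/(12+18) = 2/5.
Hence δ ≥ (2/5)^(1/2) ≈ 0.632.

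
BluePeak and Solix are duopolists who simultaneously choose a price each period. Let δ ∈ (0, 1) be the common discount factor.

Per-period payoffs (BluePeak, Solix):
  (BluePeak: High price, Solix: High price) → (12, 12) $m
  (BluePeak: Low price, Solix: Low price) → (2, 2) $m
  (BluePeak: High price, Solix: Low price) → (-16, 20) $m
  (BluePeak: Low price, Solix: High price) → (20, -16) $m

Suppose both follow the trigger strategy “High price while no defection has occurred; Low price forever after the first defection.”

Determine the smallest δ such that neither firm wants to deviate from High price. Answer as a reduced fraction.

4/9

Under grim trigger the critical discount factor is (T−C)/(T−P) with T = 20, C = 12, P = 2.
δ* = (20−12)/(20−2) = 8/18 = 4/9.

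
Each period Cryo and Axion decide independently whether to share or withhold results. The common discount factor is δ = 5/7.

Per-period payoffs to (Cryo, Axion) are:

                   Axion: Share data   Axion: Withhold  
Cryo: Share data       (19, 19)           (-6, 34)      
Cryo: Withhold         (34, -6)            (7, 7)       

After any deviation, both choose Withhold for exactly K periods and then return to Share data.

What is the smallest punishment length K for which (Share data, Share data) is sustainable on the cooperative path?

3

Need Σ_{k=1}^{K} δ^k ≥ (34−19)/(19−7) = 1.2500 at δ = 5/7.
At K = 2 the sum is 1.2245 < 1.2500; at K = 3 it is 1.5889 ≥ 1.2500.
So the minimum punishment length is K = 3.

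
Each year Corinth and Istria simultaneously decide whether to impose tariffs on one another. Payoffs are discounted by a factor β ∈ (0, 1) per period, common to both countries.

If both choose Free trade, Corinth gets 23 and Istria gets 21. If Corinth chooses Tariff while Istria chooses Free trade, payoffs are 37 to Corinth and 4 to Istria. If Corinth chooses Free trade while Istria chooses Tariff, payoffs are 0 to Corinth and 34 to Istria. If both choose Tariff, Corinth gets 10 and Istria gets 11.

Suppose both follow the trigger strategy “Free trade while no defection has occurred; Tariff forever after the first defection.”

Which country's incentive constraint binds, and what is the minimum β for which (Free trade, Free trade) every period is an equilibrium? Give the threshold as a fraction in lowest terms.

Istria; β ≥ 13/23

For Corinth: deviation gain 37−23 = 14, per-period punishment loss 23−10 = 13. IC gives β ≥ 14/27.
For Istria: gain 13, loss 10 per period, so β ≥ 13/23.
The tighter constraint is Istria's, so cooperation needs β ≥ 13/23.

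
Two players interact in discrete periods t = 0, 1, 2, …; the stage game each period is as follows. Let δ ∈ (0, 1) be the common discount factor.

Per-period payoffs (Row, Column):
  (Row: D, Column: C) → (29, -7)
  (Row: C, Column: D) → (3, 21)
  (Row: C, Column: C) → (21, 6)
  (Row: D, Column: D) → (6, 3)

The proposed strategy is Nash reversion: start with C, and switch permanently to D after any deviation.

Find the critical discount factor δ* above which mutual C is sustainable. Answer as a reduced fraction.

5/6

For Row: deviation gain 29−21 = 8, per-period punishment loss 21−6 = 15. IC gives δ ≥ 8/23.
For Column: gain 15, loss 3 per period, so δ ≥ 15/18 = 5/6.
The tighter constraint is Column's, so cooperation needs δ ≥ 5/6.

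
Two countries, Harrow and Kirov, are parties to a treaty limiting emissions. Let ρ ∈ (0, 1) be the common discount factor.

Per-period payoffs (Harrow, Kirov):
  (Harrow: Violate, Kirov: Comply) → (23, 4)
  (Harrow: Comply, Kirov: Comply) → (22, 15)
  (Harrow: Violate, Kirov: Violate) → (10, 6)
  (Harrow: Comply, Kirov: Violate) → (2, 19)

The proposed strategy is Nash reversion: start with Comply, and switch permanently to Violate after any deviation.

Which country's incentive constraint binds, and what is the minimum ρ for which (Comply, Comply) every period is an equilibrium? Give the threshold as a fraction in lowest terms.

Kirov; ρ ≥ 4/13

Harrow's threshold: (23−22)/(23−10) = 1/13.
Kirov's threshold: (19−15)/(19−6) = 4/13.
1/13 < 4/13, so Kirov binds and ρ* = 4/13.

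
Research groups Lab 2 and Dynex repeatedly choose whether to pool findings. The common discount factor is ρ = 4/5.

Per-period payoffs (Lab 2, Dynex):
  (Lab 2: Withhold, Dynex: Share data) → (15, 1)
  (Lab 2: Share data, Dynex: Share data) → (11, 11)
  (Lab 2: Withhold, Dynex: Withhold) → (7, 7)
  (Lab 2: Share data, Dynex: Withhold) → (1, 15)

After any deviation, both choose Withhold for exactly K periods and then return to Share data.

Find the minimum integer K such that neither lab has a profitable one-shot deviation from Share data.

No profitable deviation requires (11−7)(ρ+…+ρ^K) ≥ 15−11, i.e. ρ+…+ρ^K ≥ 1 ≈ 1.0000.
With ρ = 4/5, the partial sums are K=1: 0.8000, K=2: 1.4400.
K = 2 is the first length at which the sum reaches 1.0000.

2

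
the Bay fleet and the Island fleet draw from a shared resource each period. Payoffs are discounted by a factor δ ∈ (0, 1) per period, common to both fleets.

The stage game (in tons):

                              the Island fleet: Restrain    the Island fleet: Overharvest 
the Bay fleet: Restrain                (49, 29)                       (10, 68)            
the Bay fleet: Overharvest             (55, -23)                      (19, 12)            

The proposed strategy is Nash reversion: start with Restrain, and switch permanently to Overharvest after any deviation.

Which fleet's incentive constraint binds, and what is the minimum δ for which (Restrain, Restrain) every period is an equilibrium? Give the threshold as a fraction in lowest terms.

the Island fleet; δ ≥ 39/56

the Bay fleet: cooperation gives 49 each period; deviation gives 55 once then 19 forever.
  49/(1−δ) ≥ 55 + 19δ/(1−δ) ⇒ δ ≥ 6/36 = 1/6.
the Island fleet: cooperation gives 29 each period; deviation gives 68 once then 12 forever.
  δ ≥ 39/56.
Both must hold, so the binding constraint is the Island fleet's: δ ≥ 39/56.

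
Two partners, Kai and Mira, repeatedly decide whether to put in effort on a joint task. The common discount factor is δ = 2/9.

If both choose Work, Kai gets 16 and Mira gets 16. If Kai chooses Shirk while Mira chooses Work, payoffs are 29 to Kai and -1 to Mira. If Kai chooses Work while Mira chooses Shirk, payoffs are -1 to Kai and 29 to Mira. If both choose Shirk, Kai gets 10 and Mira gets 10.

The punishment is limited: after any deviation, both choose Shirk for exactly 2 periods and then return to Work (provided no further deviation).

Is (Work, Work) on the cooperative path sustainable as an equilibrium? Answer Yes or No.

IC: δ+…+δ^2 ≥ (29−16)/(16−10) = 13/6.
At δ = 2/9: partial sum = 0.2716 < 2.1667. Cooperation not sustainable.

No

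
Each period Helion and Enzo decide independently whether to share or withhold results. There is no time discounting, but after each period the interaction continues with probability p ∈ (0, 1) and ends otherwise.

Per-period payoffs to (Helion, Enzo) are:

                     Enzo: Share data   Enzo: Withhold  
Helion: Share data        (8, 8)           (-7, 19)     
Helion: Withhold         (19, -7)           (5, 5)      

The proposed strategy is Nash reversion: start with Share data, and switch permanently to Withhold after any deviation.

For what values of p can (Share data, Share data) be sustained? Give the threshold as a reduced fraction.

With no time discounting, the continuation probability p plays the role of the discount factor.
Grim-trigger IC: 8/(1−p) ≥ 19 + 5p/(1−p) ⇒ p ≥ (19−8)/(19−5) = 11/14.

11/14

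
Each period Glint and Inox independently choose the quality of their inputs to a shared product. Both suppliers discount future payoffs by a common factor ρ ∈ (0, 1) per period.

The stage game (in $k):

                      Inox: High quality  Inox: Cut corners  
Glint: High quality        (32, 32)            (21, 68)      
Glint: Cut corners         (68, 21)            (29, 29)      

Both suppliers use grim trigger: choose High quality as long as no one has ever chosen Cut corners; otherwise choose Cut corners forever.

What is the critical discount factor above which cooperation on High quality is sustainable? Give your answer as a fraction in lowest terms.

12/13

32/(1−ρ) ≥ 68 + 29ρ/(1−ρ)
32 ≥ 68 − 39ρ
ρ ≥ 36/39 = 12/13.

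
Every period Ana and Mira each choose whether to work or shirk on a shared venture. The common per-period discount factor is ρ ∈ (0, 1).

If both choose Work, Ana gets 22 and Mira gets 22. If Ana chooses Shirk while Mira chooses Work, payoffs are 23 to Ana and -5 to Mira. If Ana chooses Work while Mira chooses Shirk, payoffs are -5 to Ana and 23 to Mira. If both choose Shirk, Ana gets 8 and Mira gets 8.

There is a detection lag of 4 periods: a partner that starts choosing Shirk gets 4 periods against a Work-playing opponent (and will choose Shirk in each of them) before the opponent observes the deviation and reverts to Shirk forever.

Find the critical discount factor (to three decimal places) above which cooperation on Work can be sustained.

0.508

Deviating for the 4 undetected periods gains 23−22 = 1 per period over cooperation, then loses 22−8 = 14 per period forever once punishment starts.
Gain: 1(1 + ρ + … + ρ^3); loss: 14·ρ^4/(1−ρ).
No profitable deviation ⇔ 1(1−ρ^4) ≤ 14·ρ^4, i.e. ρ^4 ≥ 1/(1+14) = 1/15.
Hence ρ ≥ (1/15)^(1/4) ≈ 0.508.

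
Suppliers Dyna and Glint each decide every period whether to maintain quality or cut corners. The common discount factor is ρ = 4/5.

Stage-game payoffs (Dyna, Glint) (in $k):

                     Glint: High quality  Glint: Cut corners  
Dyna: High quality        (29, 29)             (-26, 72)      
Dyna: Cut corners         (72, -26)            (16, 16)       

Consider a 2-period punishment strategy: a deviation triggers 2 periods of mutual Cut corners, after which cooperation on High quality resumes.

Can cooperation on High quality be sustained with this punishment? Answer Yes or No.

Comparing payoff streams over the 3 periods until play realigns: cooperate → 29(1+ρ+…+ρ^2); deviate → 72 + 16(ρ+…+ρ^2).
Cooperation is sustained iff (29−16)(ρ+…+ρ^2) ≥ 72−29.
ρ+…+ρ^2 = 4/5·(1−(4/5)^2)/(1−4/5) = 1.4400, and (72−29)/(29−16) = 3.3077.
1.4400 < 3.3077, so cooperation is not sustainable.

No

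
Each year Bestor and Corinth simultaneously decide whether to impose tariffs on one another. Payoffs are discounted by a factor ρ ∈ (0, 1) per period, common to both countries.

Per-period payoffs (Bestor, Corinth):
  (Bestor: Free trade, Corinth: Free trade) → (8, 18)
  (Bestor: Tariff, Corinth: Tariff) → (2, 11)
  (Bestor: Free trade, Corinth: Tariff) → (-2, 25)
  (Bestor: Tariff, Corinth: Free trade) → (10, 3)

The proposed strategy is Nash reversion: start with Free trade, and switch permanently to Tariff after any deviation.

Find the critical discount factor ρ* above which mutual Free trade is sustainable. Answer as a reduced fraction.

Bestor: cooperation gives 8 each period; deviation gives 10 once then 2 forever.
  8/(1−ρ) ≥ 10 + 2ρ/(1−ρ) ⇒ ρ ≥ 2/8 = 1/4.
Corinth: cooperation gives 18 each period; deviation gives 25 once then 11 forever.
  ρ ≥ 7/14 = 1/2.
Both must hold, so the binding constraint is Corinth's: ρ ≥ 1/2.

1/2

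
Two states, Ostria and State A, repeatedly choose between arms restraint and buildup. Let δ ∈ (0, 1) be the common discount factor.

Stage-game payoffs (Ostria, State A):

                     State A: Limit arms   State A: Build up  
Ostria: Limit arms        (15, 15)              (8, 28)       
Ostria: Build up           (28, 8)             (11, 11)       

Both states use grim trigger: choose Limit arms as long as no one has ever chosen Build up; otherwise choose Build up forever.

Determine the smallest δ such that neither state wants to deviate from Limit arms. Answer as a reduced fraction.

13/17

15/(1−δ) ≥ 28 + 11δ/(1−δ)
15 ≥ 28 − 17δ
δ ≥ 13/17.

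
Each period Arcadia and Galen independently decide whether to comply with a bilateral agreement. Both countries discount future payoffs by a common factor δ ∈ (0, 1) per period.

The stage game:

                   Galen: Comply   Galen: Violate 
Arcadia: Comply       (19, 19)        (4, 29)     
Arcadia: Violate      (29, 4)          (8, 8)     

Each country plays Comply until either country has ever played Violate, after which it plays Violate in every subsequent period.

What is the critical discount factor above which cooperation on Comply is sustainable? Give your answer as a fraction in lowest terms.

19/(1−δ) ≥ 29 + 8δ/(1−δ)
19 ≥ 29 − 21δ
δ ≥ 10/21.

10/21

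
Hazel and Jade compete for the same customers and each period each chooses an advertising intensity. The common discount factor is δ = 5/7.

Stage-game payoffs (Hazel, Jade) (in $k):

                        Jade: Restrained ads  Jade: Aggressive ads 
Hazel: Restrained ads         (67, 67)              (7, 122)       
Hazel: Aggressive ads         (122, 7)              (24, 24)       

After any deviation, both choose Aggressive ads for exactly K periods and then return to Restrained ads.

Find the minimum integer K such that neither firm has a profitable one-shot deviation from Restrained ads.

3

IC: δ(1−δ^K)/(1−δ) ≥ (122−67)/(67−24) = 55/43.
With δ = 5/7: need 1 − δ^K ≥ 55/43·(1−5/7)/(5/7), i.e. δ^K ≤ 0.4884.
Since (5/7)^2 = 0.5102 and (5/7)^3 = 0.3644, the smallest such K is 3.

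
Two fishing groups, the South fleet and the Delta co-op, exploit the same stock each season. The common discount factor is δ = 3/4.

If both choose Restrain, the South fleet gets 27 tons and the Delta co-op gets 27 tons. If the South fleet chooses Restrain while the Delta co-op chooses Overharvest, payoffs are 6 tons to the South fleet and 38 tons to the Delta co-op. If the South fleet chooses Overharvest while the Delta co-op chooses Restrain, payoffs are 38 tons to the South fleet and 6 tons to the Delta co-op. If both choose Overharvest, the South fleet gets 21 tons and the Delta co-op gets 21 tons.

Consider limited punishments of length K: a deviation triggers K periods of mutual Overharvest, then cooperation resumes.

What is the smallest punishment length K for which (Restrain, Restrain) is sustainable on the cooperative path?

4

IC: δ(1−δ^K)/(1−δ) ≥ (38−27)/(27−21) = 11/6.
With δ = 3/4: need 1 − δ^K ≥ 11/6·(1−3/4)/(3/4), i.e. δ^K ≤ 0.3889.
Since (3/4)^3 = 0.4219 and (3/4)^4 = 0.3164, the smallest such K is 4.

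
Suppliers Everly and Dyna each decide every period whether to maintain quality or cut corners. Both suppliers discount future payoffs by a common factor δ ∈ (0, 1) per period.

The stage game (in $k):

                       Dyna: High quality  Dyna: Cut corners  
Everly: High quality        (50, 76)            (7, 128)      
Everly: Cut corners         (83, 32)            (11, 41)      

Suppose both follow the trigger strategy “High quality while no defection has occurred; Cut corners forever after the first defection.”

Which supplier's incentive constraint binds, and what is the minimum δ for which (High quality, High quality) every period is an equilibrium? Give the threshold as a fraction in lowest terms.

Everly's threshold: (83−50)/(83−11) = 11/24.
Dyna's threshold: (128−76)/(128−41) = 52/87.
11/24 < 52/87, so Dyna binds and δ* = 52/87.

Dyna; δ ≥ 52/87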